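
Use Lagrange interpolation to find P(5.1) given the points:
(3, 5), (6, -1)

Lagrange interpolation formula:
P(x) = Σ yᵢ × Lᵢ(x)
where Lᵢ(x) = Π_{j≠i} (x - xⱼ)/(xᵢ - xⱼ)

L_0(5.1) = (5.1 - 6)/(3 - 6) = 0.300000
L_1(5.1) = (5.1 - 3)/(6 - 3) = 0.700000

P(5.1) = 5×L_0(5.1) + (-1)×L_1(5.1)
P(5.1) = 0.800000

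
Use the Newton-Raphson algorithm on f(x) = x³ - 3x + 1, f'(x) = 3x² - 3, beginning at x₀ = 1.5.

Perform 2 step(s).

f(x) = x³ - 3x + 1
f'(x) = 3x² - 3
x₀ = 1.5

Newton-Raphson formula: x_{n+1} = x_n - f(x_n)/f'(x_n)

Iteration 1:
  f(1.500000) = -0.125000
  f'(1.500000) = 3.750000
  x_1 = 1.500000 - (-0.125000)/3.750000 = 1.533333
Iteration 2:
  f(1.533333) = 0.005037
  f'(1.533333) = 4.053333
  x_2 = 1.533333 - 0.005037/4.053333 = 1.532091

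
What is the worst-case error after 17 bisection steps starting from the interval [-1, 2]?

Bisection error bound: |error| ≤ (b-a)/2^n
|error| ≤ (2 - (-1))/2^17 = 3/2^17
|error| ≤ 0.0000228882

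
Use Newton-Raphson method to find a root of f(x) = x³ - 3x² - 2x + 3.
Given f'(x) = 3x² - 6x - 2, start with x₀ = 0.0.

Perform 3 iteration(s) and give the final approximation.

f(x) = x³ - 3x² - 2x + 3
f'(x) = 3x² - 6x - 2
x₀ = 0.0

Newton-Raphson formula: x_{n+1} = x_n - f(x_n)/f'(x_n)

Iteration 1:
  f(0.000000) = 3.000000
  f'(0.000000) = -2.000000
  x_1 = 0.000000 - 3.000000/(-2.000000) = 1.500000
Iteration 2:
  f(1.500000) = -3.375000
  f'(1.500000) = -4.250000
  x_2 = 1.500000 - (-3.375000)/(-4.250000) = 0.705882
Iteration 3:
  f(0.705882) = 0.445146
  f'(0.705882) = -4.740484
  x_3 = 0.705882 - 0.445146/(-4.740484) = 0.799785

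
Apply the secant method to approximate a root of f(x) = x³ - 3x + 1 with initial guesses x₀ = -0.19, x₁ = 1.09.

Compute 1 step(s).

f(x) = x³ - 3x + 1
x₀ = -0.19, x₁ = 1.09

Secant formula: x_{n+1} = x_n - f(x_n)(x_n - x_{n-1})/(f(x_n) - f(x_{n-1}))

Iteration 1:
  f(-0.190000) = 1.563141
  f(1.090000) = -0.974971
  x_2 = 1.090000 - (-0.974971)×(1.090000 - (-0.190000))/(-0.974971 - 1.563141)
       = 0.598311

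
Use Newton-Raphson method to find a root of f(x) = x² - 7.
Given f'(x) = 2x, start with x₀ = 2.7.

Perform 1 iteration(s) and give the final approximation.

f(x) = x² - 7
f'(x) = 2x
x₀ = 2.7

Newton-Raphson formula: x_{n+1} = x_n - f(x_n)/f'(x_n)

Iteration 1:
  f(2.700000) = 0.290000
  f'(2.700000) = 5.400000
  x_1 = 2.700000 - 0.290000/5.400000 = 2.646296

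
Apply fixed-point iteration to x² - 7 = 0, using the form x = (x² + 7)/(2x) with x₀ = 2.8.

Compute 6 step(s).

Equation: x² - 7 = 0
Fixed-point form: x = (x² + 7)/(2x)
x₀ = 2.8

x_1 = g(2.800000) = 2.650000
x_2 = g(2.650000) = 2.645755
x_3 = g(2.645755) = 2.645751
x_4 = g(2.645751) = 2.645751
x_5 = g(2.645751) = 2.645751
x_6 = g(2.645751) = 2.645751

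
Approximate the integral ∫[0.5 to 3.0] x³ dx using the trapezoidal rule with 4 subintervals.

f(x) = x³
a = 0.5, b = 3.0, n = 4
h = (b - a)/n = 0.625000

Trapezoidal rule: (h/2)[f(x₀) + 2f(x₁) + 2f(x₂) + ... + f(xₙ)]

x_0 = 0.5000, f(x_0) = 0.125000, coefficient = 1
x_1 = 1.1250, f(x_1) = 1.423828, coefficient = 2
x_2 = 1.7500, f(x_2) = 5.359375, coefficient = 2
x_3 = 2.3750, f(x_3) = 13.396484, coefficient = 2
x_4 = 3.0000, f(x_4) = 27.000000, coefficient = 1

I ≈ (0.625000/2) × 67.484375 = 21.088867
Exact value: 20.234375
Error: 0.854492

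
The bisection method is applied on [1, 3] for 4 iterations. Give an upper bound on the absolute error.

Bisection error bound: |error| ≤ (b-a)/2^n
|error| ≤ (3 - 1)/2^4 = 2/2^4
|error| ≤ 0.1250000000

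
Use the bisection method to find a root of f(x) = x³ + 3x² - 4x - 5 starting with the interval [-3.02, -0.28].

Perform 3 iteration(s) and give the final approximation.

f(x) = x³ + 3x² - 4x - 5
Initial interval: [-3.02, -0.28]

Iteration 1:
  c_1 = (-3.020000 + (-0.280000))/2 = -1.650000
  f(c_1) = f(-1.650000) = 5.275375
  f(a) × f(c) ≥ 0, new interval: [-1.650000, -0.280000]
Iteration 2:
  c_2 = (-1.650000 + (-0.280000))/2 = -0.965000
  f(c_2) = f(-0.965000) = 0.755043
  f(a) × f(c) ≥ 0, new interval: [-0.965000, -0.280000]
Iteration 3:
  c_3 = (-0.965000 + (-0.280000))/2 = -0.622500
  f(c_3) = f(-0.622500) = -1.588704
  f(a) × f(c) < 0, new interval: [-0.965000, -0.622500]

After 3 iteration(s), the approximation is c_3 = -0.622500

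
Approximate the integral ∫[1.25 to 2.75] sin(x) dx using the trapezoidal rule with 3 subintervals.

f(x) = sin(x)
a = 1.25, b = 2.75, n = 3
h = (b - a)/n = 0.500000

Trapezoidal rule: (h/2)[f(x₀) + 2f(x₁) + 2f(x₂) + ... + f(xₙ)]

x_0 = 1.2500, f(x_0) = 0.948985, coefficient = 1
x_1 = 1.7500, f(x_1) = 0.983986, coefficient = 2
x_2 = 2.2500, f(x_2) = 0.778073, coefficient = 2
x_3 = 2.7500, f(x_3) = 0.381661, coefficient = 1

I ≈ (0.500000/2) × 4.854764 = 1.213691
Exact value: 1.239625
Error: 0.025934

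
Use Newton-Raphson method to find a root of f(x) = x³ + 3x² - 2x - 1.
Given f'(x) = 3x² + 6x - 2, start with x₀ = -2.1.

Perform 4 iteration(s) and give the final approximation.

f(x) = x³ + 3x² - 2x - 1
f'(x) = 3x² + 6x - 2
x₀ = -2.1

Newton-Raphson formula: x_{n+1} = x_n - f(x_n)/f'(x_n)

Iteration 1:
  f(-2.100000) = 7.169000
  f'(-2.100000) = -1.370000
  x_1 = -2.100000 - 7.169000/(-1.370000) = 3.132847
Iteration 2:
  f(3.132847) = 52.926532
  f'(3.132847) = 46.241266
  x_2 = 3.132847 - 52.926532/46.241266 = 1.988273
Iteration 3:
  f(1.988273) = 14.743245
  f'(1.988273) = 21.789329
  x_3 = 1.988273 - 14.743245/21.789329 = 1.311646
Iteration 4:
  f(1.311646) = 3.794532
  f'(1.311646) = 11.031125
  x_4 = 1.311646 - 3.794532/11.031125 = 0.967662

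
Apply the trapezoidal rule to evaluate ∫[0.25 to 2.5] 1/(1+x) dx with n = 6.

f(x) = 1/(1+x)
a = 0.25, b = 2.5, n = 6
h = (b - a)/n = 0.375000

Trapezoidal rule: (h/2)[f(x₀) + 2f(x₁) + 2f(x₂) + ... + f(xₙ)]

x_0 = 0.2500, f(x_0) = 0.800000, coefficient = 1
x_1 = 0.6250, f(x_1) = 0.615385, coefficient = 2
x_2 = 1.0000, f(x_2) = 0.500000, coefficient = 2
x_3 = 1.3750, f(x_3) = 0.421053, coefficient = 2
x_4 = 1.7500, f(x_4) = 0.363636, coefficient = 2
x_5 = 2.1250, f(x_5) = 0.320000, coefficient = 2
x_6 = 2.5000, f(x_6) = 0.285714, coefficient = 1

I ≈ (0.375000/2) × 5.525862 = 1.036099
Exact value: 1.029619
Error: 0.006480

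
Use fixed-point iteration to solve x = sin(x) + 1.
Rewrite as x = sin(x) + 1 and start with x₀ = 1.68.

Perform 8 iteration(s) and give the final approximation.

Equation: x = sin(x) + 1
Fixed-point form: x = sin(x) + 1
x₀ = 1.68

x_1 = g(1.680000) = 1.994043
x_2 = g(1.994043) = 1.911760
x_3 = g(1.911760) = 1.942433
x_4 = g(1.942433) = 1.931734
x_5 = g(1.931734) = 1.935566
x_6 = g(1.935566) = 1.934206
x_7 = g(1.934206) = 1.934690
x_8 = g(1.934690) = 1.934518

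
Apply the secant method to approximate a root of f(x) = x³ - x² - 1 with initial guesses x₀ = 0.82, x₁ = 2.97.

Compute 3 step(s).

f(x) = x³ - x² - 1
x₀ = 0.82, x₁ = 2.97

Secant formula: x_{n+1} = x_n - f(x_n)(x_n - x_{n-1})/(f(x_n) - f(x_{n-1}))

Iteration 1:
  f(0.820000) = -1.121032
  f(2.970000) = 16.377173
  x_2 = 2.970000 - 16.377173×(2.970000 - 0.820000)/(16.377173 - (-1.121032))
       = 0.957741
Iteration 2:
  f(2.970000) = 16.377173
  f(0.957741) = -1.038763
  x_3 = 0.957741 - (-1.038763)×(0.957741 - 2.970000)/(-1.038763 - 16.377173)
       = 1.077761
Iteration 3:
  f(0.957741) = -1.038763
  f(1.077761) = -0.909675
  x_4 = 1.077761 - (-0.909675)×(1.077761 - 0.957741)/(-0.909675 - (-1.038763))
       = 1.923538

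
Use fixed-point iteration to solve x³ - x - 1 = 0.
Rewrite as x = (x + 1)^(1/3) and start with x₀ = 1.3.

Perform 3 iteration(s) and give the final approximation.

Equation: x³ - x - 1 = 0
Fixed-point form: x = (x + 1)^(1/3)
x₀ = 1.3

x_1 = g(1.300000) = 1.320006
x_2 = g(1.320006) = 1.323822
x_3 = g(1.323822) = 1.324548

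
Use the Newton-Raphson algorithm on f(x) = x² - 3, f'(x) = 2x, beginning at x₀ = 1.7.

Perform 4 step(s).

f(x) = x² - 3
f'(x) = 2x
x₀ = 1.7

Newton-Raphson formula: x_{n+1} = x_n - f(x_n)/f'(x_n)

Iteration 1:
  f(1.700000) = -0.110000
  f'(1.700000) = 3.400000
  x_1 = 1.700000 - (-0.110000)/3.400000 = 1.732353
Iteration 2:
  f(1.732353) = 0.001047
  f'(1.732353) = 3.464706
  x_2 = 1.732353 - 0.001047/3.464706 = 1.732051
Iteration 3:
  f(1.732051) = 0.000000
  f'(1.732051) = 3.464102
  x_3 = 1.732051 - 0.000000/3.464102 = 1.732051
Iteration 4:
  f(1.732051) = 0.000000
  f'(1.732051) = 3.464102
  x_4 = 1.732051 - 0.000000/3.464102 = 1.732051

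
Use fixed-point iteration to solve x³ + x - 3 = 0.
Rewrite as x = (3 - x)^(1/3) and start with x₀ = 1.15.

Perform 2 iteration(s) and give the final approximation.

Equation: x³ + x - 3 = 0
Fixed-point form: x = (3 - x)^(1/3)
x₀ = 1.15

x_1 = g(1.150000) = 1.227601
x_2 = g(1.227601) = 1.210191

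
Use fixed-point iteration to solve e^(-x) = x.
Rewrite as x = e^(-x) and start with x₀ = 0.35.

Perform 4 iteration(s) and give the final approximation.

Equation: e^(-x) = x
Fixed-point form: x = e^(-x)
x₀ = 0.35

x_1 = g(0.350000) = 0.704688
x_2 = g(0.704688) = 0.494263
x_3 = g(0.494263) = 0.610020
x_4 = g(0.610020) = 0.543340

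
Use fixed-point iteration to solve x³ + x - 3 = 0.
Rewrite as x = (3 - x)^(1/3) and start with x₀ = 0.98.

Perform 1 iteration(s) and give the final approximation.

Equation: x³ + x - 3 = 0
Fixed-point form: x = (3 - x)^(1/3)
x₀ = 0.98

x_1 = g(0.980000) = 1.264107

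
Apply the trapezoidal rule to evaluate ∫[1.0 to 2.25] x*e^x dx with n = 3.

f(x) = x*e^x
a = 1.0, b = 2.25, n = 3
h = (b - a)/n = 0.416667

Trapezoidal rule: (h/2)[f(x₀) + 2f(x₁) + 2f(x₂) + ... + f(xₙ)]

x_0 = 1.0000, f(x_0) = 2.718282, coefficient = 1
x_1 = 1.4167, f(x_1) = 5.841417, coefficient = 2
x_2 = 1.8333, f(x_2) = 11.466952, coefficient = 2
x_3 = 2.2500, f(x_3) = 21.347406, coefficient = 1

I ≈ (0.416667/2) × 58.682424 = 12.225505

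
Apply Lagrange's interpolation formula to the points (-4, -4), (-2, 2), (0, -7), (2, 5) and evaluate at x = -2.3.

Lagrange interpolation formula:
P(x) = Σ yᵢ × Lᵢ(x)
where Lᵢ(x) = Π_{j≠i} (x - xⱼ)/(xᵢ - xⱼ)

L_0(-2.3) = (-2.3 - (-2))/(-4 - (-2)) × (-2.3 - 0)/(-4 - 0) × (-2.3 - 2)/(-4 - 2) = 0.061812
L_1(-2.3) = (-2.3 - (-4))/(-2 - (-4)) × (-2.3 - 0)/(-2 - 0) × (-2.3 - 2)/(-2 - 2) = 1.050812
L_2(-2.3) = (-2.3 - (-4))/(0 - (-4)) × (-2.3 - (-2))/(0 - (-2)) × (-2.3 - 2)/(0 - 2) = -0.137062
L_3(-2.3) = (-2.3 - (-4))/(2 - (-4)) × (-2.3 - (-2))/(2 - (-2)) × (-2.3 - 0)/(2 - 0) = 0.024437

P(-2.3) = (-4)×L_0(-2.3) + 2×L_1(-2.3) + (-7)×L_2(-2.3) + 5×L_3(-2.3)
P(-2.3) = 2.936000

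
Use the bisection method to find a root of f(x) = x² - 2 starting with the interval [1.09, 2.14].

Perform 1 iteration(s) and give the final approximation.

f(x) = x² - 2
Initial interval: [1.09, 2.14]

Iteration 1:
  c_1 = (1.090000 + 2.140000)/2 = 1.615000
  f(c_1) = f(1.615000) = 0.608225
  f(a) × f(c) < 0, new interval: [1.090000, 1.615000]

After 1 iteration(s), the approximation is c_1 = 1.615000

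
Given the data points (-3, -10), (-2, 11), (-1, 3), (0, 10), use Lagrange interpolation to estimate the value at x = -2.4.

Lagrange interpolation formula:
P(x) = Σ yᵢ × Lᵢ(x)
where Lᵢ(x) = Π_{j≠i} (x - xⱼ)/(xᵢ - xⱼ)

L_0(-2.4) = (-2.4 - (-2))/(-3 - (-2)) × (-2.4 - (-1))/(-3 - (-1)) × (-2.4 - 0)/(-3 - 0) = 0.224000
L_1(-2.4) = (-2.4 - (-3))/(-2 - (-3)) × (-2.4 - (-1))/(-2 - (-1)) × (-2.4 - 0)/(-2 - 0) = 1.008000
L_2(-2.4) = (-2.4 - (-3))/(-1 - (-3)) × (-2.4 - (-2))/(-1 - (-2)) × (-2.4 - 0)/(-1 - 0) = -0.288000
L_3(-2.4) = (-2.4 - (-3))/(0 - (-3)) × (-2.4 - (-2))/(0 - (-2)) × (-2.4 - (-1))/(0 - (-1)) = 0.056000

P(-2.4) = (-10)×L_0(-2.4) + 11×L_1(-2.4) + 3×L_2(-2.4) + 10×L_3(-2.4)
P(-2.4) = 8.544000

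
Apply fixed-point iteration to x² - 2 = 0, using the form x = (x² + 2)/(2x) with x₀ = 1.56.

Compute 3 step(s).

Equation: x² - 2 = 0
Fixed-point form: x = (x² + 2)/(2x)
x₀ = 1.56

x_1 = g(1.560000) = 1.421026
x_2 = g(1.421026) = 1.414230
x_3 = g(1.414230) = 1.414214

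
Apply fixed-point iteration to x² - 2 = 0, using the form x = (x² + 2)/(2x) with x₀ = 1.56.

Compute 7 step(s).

Equation: x² - 2 = 0
Fixed-point form: x = (x² + 2)/(2x)
x₀ = 1.56

x_1 = g(1.560000) = 1.421026
x_2 = g(1.421026) = 1.414230
x_3 = g(1.414230) = 1.414214
x_4 = g(1.414214) = 1.414214
x_5 = g(1.414214) = 1.414214
x_6 = g(1.414214) = 1.414214
x_7 = g(1.414214) = 1.414214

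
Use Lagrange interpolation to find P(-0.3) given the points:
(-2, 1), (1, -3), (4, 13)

Lagrange interpolation formula:
P(x) = Σ yᵢ × Lᵢ(x)
where Lᵢ(x) = Π_{j≠i} (x - xⱼ)/(xᵢ - xⱼ)

L_0(-0.3) = (-0.3 - 1)/(-2 - 1) × (-0.3 - 4)/(-2 - 4) = 0.310556
L_1(-0.3) = (-0.3 - (-2))/(1 - (-2)) × (-0.3 - 4)/(1 - 4) = 0.812222
L_2(-0.3) = (-0.3 - (-2))/(4 - (-2)) × (-0.3 - 1)/(4 - 1) = -0.122778

P(-0.3) = 1×L_0(-0.3) + (-3)×L_1(-0.3) + 13×L_2(-0.3)
P(-0.3) = -3.722222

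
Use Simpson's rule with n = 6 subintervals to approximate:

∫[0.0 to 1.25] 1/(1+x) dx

f(x) = 1/(1+x)
a = 0.0, b = 1.25, n = 6
h = (b - a)/n = 0.208333

Simpson's rule: (h/3)[f(x₀) + 4f(x₁) + 2f(x₂) + ... + f(xₙ)]

x_0 = 0.0000, f(x_0) = 1.000000, coefficient = 1
x_1 = 0.2083, f(x_1) = 0.827586, coefficient = 4
x_2 = 0.4167, f(x_2) = 0.705882, coefficient = 2
x_3 = 0.6250, f(x_3) = 0.615385, coefficient = 4
x_4 = 0.8333, f(x_4) = 0.545455, coefficient = 2
x_5 = 1.0417, f(x_5) = 0.489796, coefficient = 4
x_6 = 1.2500, f(x_6) = 0.444444, coefficient = 1

I ≈ (0.208333/3) × 11.678185 = 0.810985
Exact value: 0.810930
Error: 0.000055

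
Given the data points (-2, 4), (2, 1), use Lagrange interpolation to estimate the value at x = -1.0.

Lagrange interpolation formula:
P(x) = Σ yᵢ × Lᵢ(x)
where Lᵢ(x) = Π_{j≠i} (x - xⱼ)/(xᵢ - xⱼ)

L_0(-1.0) = (-1.0 - 2)/(-2 - 2) = 0.750000
L_1(-1.0) = (-1.0 - (-2))/(2 - (-2)) = 0.250000

P(-1.0) = 4×L_0(-1.0) + 1×L_1(-1.0)
P(-1.0) = 3.250000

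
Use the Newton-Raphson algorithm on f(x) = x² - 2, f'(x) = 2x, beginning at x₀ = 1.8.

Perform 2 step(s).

f(x) = x² - 2
f'(x) = 2x
x₀ = 1.8

Newton-Raphson formula: x_{n+1} = x_n - f(x_n)/f'(x_n)

Iteration 1:
  f(1.800000) = 1.240000
  f'(1.800000) = 3.600000
  x_1 = 1.800000 - 1.240000/3.600000 = 1.455556
Iteration 2:
  f(1.455556) = 0.118642
  f'(1.455556) = 2.911111
  x_2 = 1.455556 - 0.118642/2.911111 = 1.414801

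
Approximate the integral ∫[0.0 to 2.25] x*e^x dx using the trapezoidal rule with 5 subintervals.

f(x) = x*e^x
a = 0.0, b = 2.25, n = 5
h = (b - a)/n = 0.450000

Trapezoidal rule: (h/2)[f(x₀) + 2f(x₁) + 2f(x₂) + ... + f(xₙ)]

x_0 = 0.0000, f(x_0) = 0.000000, coefficient = 1
x_1 = 0.4500, f(x_1) = 0.705740, coefficient = 2
x_2 = 0.9000, f(x_2) = 2.213643, coefficient = 2
x_3 = 1.3500, f(x_3) = 5.207524, coefficient = 2
x_4 = 1.8000, f(x_4) = 10.889365, coefficient = 2
x_5 = 2.2500, f(x_5) = 21.347406, coefficient = 1

I ≈ (0.450000/2) × 59.379952 = 13.360489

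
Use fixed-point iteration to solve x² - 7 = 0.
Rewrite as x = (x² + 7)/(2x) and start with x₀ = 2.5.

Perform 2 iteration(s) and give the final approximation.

Equation: x² - 7 = 0
Fixed-point form: x = (x² + 7)/(2x)
x₀ = 2.5

x_1 = g(2.500000) = 2.650000
x_2 = g(2.650000) = 2.645755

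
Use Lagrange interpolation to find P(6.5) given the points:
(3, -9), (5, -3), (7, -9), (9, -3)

Lagrange interpolation formula:
P(x) = Σ yᵢ × Lᵢ(x)
where Lᵢ(x) = Π_{j≠i} (x - xⱼ)/(xᵢ - xⱼ)

L_0(6.5) = (6.5 - 5)/(3 - 5) × (6.5 - 7)/(3 - 7) × (6.5 - 9)/(3 - 9) = -0.039062
L_1(6.5) = (6.5 - 3)/(5 - 3) × (6.5 - 7)/(5 - 7) × (6.5 - 9)/(5 - 9) = 0.273438
L_2(6.5) = (6.5 - 3)/(7 - 3) × (6.5 - 5)/(7 - 5) × (6.5 - 9)/(7 - 9) = 0.820312
L_3(6.5) = (6.5 - 3)/(9 - 3) × (6.5 - 5)/(9 - 5) × (6.5 - 7)/(9 - 7) = -0.054688

P(6.5) = (-9)×L_0(6.5) + (-3)×L_1(6.5) + (-9)×L_2(6.5) + (-3)×L_3(6.5)
P(6.5) = -7.687500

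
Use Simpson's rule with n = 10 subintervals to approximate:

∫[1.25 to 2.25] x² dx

f(x) = x²
a = 1.25, b = 2.25, n = 10
h = (b - a)/n = 0.100000

Simpson's rule: (h/3)[f(x₀) + 4f(x₁) + 2f(x₂) + ... + f(xₙ)]

x_0 = 1.2500, f(x_0) = 1.562500, coefficient = 1
x_1 = 1.3500, f(x_1) = 1.822500, coefficient = 4
x_2 = 1.4500, f(x_2) = 2.102500, coefficient = 2
x_3 = 1.5500, f(x_3) = 2.402500, coefficient = 4
x_4 = 1.6500, f(x_4) = 2.722500, coefficient = 2
x_5 = 1.7500, f(x_5) = 3.062500, coefficient = 4
x_6 = 1.8500, f(x_6) = 3.422500, coefficient = 2
x_7 = 1.9500, f(x_7) = 3.802500, coefficient = 4
x_8 = 2.0500, f(x_8) = 4.202500, coefficient = 2
x_9 = 2.1500, f(x_9) = 4.622500, coefficient = 4
x_10 = 2.2500, f(x_10) = 5.062500, coefficient = 1

I ≈ (0.100000/3) × 94.375000 = 3.145833
Exact value: 3.145833
Error: 0.000000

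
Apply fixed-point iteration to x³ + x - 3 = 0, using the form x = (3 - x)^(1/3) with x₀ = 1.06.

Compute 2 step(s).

Equation: x³ + x - 3 = 0
Fixed-point form: x = (3 - x)^(1/3)
x₀ = 1.06

x_1 = g(1.060000) = 1.247194
x_2 = g(1.247194) = 1.205715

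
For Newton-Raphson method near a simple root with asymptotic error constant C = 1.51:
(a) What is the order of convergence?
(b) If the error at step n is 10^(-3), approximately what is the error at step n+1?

(a) Newton-Raphson has quadratic (order 2) convergence near simple roots.
    This means |e_{n+1}| ≈ C|e_n|².

(b) With |e_n| = 10^(-3) and C = 1.51:
    |e_{n+1}| ≈ 1.51 × (10^(-3))² = 1.51 × 10^(-6)

(a) 2 (quadratic); (b) |e_{n+1}| ≈ 1.510e-06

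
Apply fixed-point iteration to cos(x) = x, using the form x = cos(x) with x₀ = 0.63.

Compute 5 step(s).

Equation: cos(x) = x
Fixed-point form: x = cos(x)
x₀ = 0.63

x_1 = g(0.630000) = 0.808028
x_2 = g(0.808028) = 0.690926
x_3 = g(0.690926) = 0.770656
x_4 = g(0.770656) = 0.717454
x_5 = g(0.717454) = 0.753482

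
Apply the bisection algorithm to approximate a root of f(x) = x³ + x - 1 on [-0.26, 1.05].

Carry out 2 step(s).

f(x) = x³ + x - 1
Initial interval: [-0.26, 1.05]

Iteration 1:
  c_1 = (-0.260000 + 1.050000)/2 = 0.395000
  f(c_1) = f(0.395000) = -0.543370
  f(a) × f(c) ≥ 0, new interval: [0.395000, 1.050000]
Iteration 2:
  c_2 = (0.395000 + 1.050000)/2 = 0.722500
  f(c_2) = f(0.722500) = 0.099650
  f(a) × f(c) < 0, new interval: [0.395000, 0.722500]

After 2 iteration(s), the approximation is c_2 = 0.722500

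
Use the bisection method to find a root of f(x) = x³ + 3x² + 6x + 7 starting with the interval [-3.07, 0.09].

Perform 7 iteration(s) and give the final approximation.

f(x) = x³ + 3x² + 6x + 7
Initial interval: [-3.07, 0.09]

Iteration 1:
  c_1 = (-3.070000 + 0.090000)/2 = -1.490000
  f(c_1) = f(-1.490000) = 1.412351
  f(a) × f(c) < 0, new interval: [-3.070000, -1.490000]
Iteration 2:
  c_2 = (-3.070000 + (-1.490000))/2 = -2.280000
  f(c_2) = f(-2.280000) = -2.937152
  f(a) × f(c) ≥ 0, new interval: [-2.280000, -1.490000]
Iteration 3:
  c_3 = (-2.280000 + (-1.490000))/2 = -1.885000
  f(c_3) = f(-1.885000) = -0.348154
  f(a) × f(c) ≥ 0, new interval: [-1.885000, -1.490000]
Iteration 4:
  c_4 = (-1.885000 + (-1.490000))/2 = -1.687500
  f(c_4) = f(-1.687500) = 0.612549
  f(a) × f(c) < 0, new interval: [-1.885000, -1.687500]
Iteration 5:
  c_5 = (-1.885000 + (-1.687500))/2 = -1.786250
  f(c_5) = f(-1.786250) = 0.155199
  f(a) × f(c) < 0, new interval: [-1.885000, -1.786250]
Iteration 6:
  c_6 = (-1.885000 + (-1.786250))/2 = -1.835625
  f(c_6) = f(-1.835625) = -0.090366
  f(a) × f(c) ≥ 0, new interval: [-1.835625, -1.786250]
Iteration 7:
  c_7 = (-1.835625 + (-1.786250))/2 = -1.810937
  f(c_7) = f(-1.810937) = 0.033899
  f(a) × f(c) < 0, new interval: [-1.835625, -1.810937]

After 7 iteration(s), the approximation is c_7 = -1.810937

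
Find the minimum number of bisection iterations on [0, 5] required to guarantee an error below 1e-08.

We need (b-a)/2^n ≤ 1e-08
(5 - 0)/2^n ≤ 1e-08
5/2^n ≤ 1e-08
2^n ≥ 500000000
n ≥ log₂(500000000) = 28.90
n ≥ 29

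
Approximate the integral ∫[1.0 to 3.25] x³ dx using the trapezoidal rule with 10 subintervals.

f(x) = x³
a = 1.0, b = 3.25, n = 10
h = (b - a)/n = 0.225000

Trapezoidal rule: (h/2)[f(x₀) + 2f(x₁) + 2f(x₂) + ... + f(xₙ)]

x_0 = 1.0000, f(x_0) = 1.000000, coefficient = 1
x_1 = 1.2250, f(x_1) = 1.838266, coefficient = 2
x_2 = 1.4500, f(x_2) = 3.048625, coefficient = 2
x_3 = 1.6750, f(x_3) = 4.699422, coefficient = 2
x_4 = 1.9000, f(x_4) = 6.859000, coefficient = 2
x_5 = 2.1250, f(x_5) = 9.595703, coefficient = 2
x_6 = 2.3500, f(x_6) = 12.977875, coefficient = 2
x_7 = 2.5750, f(x_7) = 17.073859, coefficient = 2
x_8 = 2.8000, f(x_8) = 21.952000, coefficient = 2
x_9 = 3.0250, f(x_9) = 27.680641, coefficient = 2
x_10 = 3.2500, f(x_10) = 34.328125, coefficient = 1

I ≈ (0.225000/2) × 246.778906 = 27.762627
Exact value: 27.641602
Error: 0.121025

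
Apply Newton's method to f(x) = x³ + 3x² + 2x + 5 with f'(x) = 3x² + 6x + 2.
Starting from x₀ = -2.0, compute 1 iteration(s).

f(x) = x³ + 3x² + 2x + 5
f'(x) = 3x² + 6x + 2
x₀ = -2.0

Newton-Raphson formula: x_{n+1} = x_n - f(x_n)/f'(x_n)

Iteration 1:
  f(-2.000000) = 5.000000
  f'(-2.000000) = 2.000000
  x_1 = -2.000000 - 5.000000/2.000000 = -4.500000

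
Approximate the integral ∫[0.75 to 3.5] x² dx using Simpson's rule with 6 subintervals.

f(x) = x²
a = 0.75, b = 3.5, n = 6
h = (b - a)/n = 0.458333

Simpson's rule: (h/3)[f(x₀) + 4f(x₁) + 2f(x₂) + ... + f(xₙ)]

x_0 = 0.7500, f(x_0) = 0.562500, coefficient = 1
x_1 = 1.2083, f(x_1) = 1.460069, coefficient = 4
x_2 = 1.6667, f(x_2) = 2.777778, coefficient = 2
x_3 = 2.1250, f(x_3) = 4.515625, coefficient = 4
x_4 = 2.5833, f(x_4) = 6.673611, coefficient = 2
x_5 = 3.0417, f(x_5) = 9.251736, coefficient = 4
x_6 = 3.5000, f(x_6) = 12.250000, coefficient = 1

I ≈ (0.458333/3) × 92.625000 = 14.151042
Exact value: 14.151042
Error: 0.000000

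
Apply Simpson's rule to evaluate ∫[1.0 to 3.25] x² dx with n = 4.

f(x) = x²
a = 1.0, b = 3.25, n = 4
h = (b - a)/n = 0.562500

Simpson's rule: (h/3)[f(x₀) + 4f(x₁) + 2f(x₂) + ... + f(xₙ)]

x_0 = 1.0000, f(x_0) = 1.000000, coefficient = 1
x_1 = 1.5625, f(x_1) = 2.441406, coefficient = 4
x_2 = 2.1250, f(x_2) = 4.515625, coefficient = 2
x_3 = 2.6875, f(x_3) = 7.222656, coefficient = 4
x_4 = 3.2500, f(x_4) = 10.562500, coefficient = 1

I ≈ (0.562500/3) × 59.250000 = 11.109375
Exact value: 11.109375
Error: 0.000000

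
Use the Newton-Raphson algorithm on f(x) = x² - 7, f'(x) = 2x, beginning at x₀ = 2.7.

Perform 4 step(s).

f(x) = x² - 7
f'(x) = 2x
x₀ = 2.7

Newton-Raphson formula: x_{n+1} = x_n - f(x_n)/f'(x_n)

Iteration 1:
  f(2.700000) = 0.290000
  f'(2.700000) = 5.400000
  x_1 = 2.700000 - 0.290000/5.400000 = 2.646296
Iteration 2:
  f(2.646296) = 0.002884
  f'(2.646296) = 5.292593
  x_2 = 2.646296 - 0.002884/5.292593 = 2.645751
Iteration 3:
  f(2.645751) = 0.000000
  f'(2.645751) = 5.291503
  x_3 = 2.645751 - 0.000000/5.291503 = 2.645751
Iteration 4:
  f(2.645751) = 0.000000
  f'(2.645751) = 5.291503
  x_4 = 2.645751 - 0.000000/5.291503 = 2.645751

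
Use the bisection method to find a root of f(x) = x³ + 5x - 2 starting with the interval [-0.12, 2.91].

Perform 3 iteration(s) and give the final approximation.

f(x) = x³ + 5x - 2
Initial interval: [-0.12, 2.91]

Iteration 1:
  c_1 = (-0.120000 + 2.910000)/2 = 1.395000
  f(c_1) = f(1.395000) = 7.689705
  f(a) × f(c) < 0, new interval: [-0.120000, 1.395000]
Iteration 2:
  c_2 = (-0.120000 + 1.395000)/2 = 0.637500
  f(c_2) = f(0.637500) = 1.446584
  f(a) × f(c) < 0, new interval: [-0.120000, 0.637500]
Iteration 3:
  c_3 = (-0.120000 + 0.637500)/2 = 0.258750
  f(c_3) = f(0.258750) = -0.688926
  f(a) × f(c) ≥ 0, new interval: [0.258750, 0.637500]

After 3 iteration(s), the approximation is c_3 = 0.258750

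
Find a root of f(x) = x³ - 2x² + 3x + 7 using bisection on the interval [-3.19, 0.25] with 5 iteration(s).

f(x) = x³ - 2x² + 3x + 7
Initial interval: [-3.19, 0.25]

Iteration 1:
  c_1 = (-3.190000 + 0.250000)/2 = -1.470000
  f(c_1) = f(-1.470000) = -4.908323
  f(a) × f(c) ≥ 0, new interval: [-1.470000, 0.250000]
Iteration 2:
  c_2 = (-1.470000 + 0.250000)/2 = -0.610000
  f(c_2) = f(-0.610000) = 4.198819
  f(a) × f(c) < 0, new interval: [-1.470000, -0.610000]
Iteration 3:
  c_3 = (-1.470000 + (-0.610000))/2 = -1.040000
  f(c_3) = f(-1.040000) = 0.591936
  f(a) × f(c) < 0, new interval: [-1.470000, -1.040000]
Iteration 4:
  c_4 = (-1.470000 + (-1.040000))/2 = -1.255000
  f(c_4) = f(-1.255000) = -1.891706
  f(a) × f(c) ≥ 0, new interval: [-1.255000, -1.040000]
Iteration 5:
  c_5 = (-1.255000 + (-1.040000))/2 = -1.147500
  f(c_5) = f(-1.147500) = -0.586990
  f(a) × f(c) ≥ 0, new interval: [-1.147500, -1.040000]

After 5 iteration(s), the approximation is c_5 = -1.147500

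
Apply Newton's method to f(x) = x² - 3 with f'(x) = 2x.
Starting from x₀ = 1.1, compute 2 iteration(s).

f(x) = x² - 3
f'(x) = 2x
x₀ = 1.1

Newton-Raphson formula: x_{n+1} = x_n - f(x_n)/f'(x_n)

Iteration 1:
  f(1.100000) = -1.790000
  f'(1.100000) = 2.200000
  x_1 = 1.100000 - (-1.790000)/2.200000 = 1.913636
Iteration 2:
  f(1.913636) = 0.662004
  f'(1.913636) = 3.827273
  x_2 = 1.913636 - 0.662004/3.827273 = 1.740666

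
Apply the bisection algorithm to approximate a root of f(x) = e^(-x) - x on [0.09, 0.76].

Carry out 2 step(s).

f(x) = e^(-x) - x
Initial interval: [0.09, 0.76]

Iteration 1:
  c_1 = (0.090000 + 0.760000)/2 = 0.425000
  f(c_1) = f(0.425000) = 0.228770
  f(a) × f(c) ≥ 0, new interval: [0.425000, 0.760000]
Iteration 2:
  c_2 = (0.425000 + 0.760000)/2 = 0.592500
  f(c_2) = f(0.592500) = -0.039557
  f(a) × f(c) < 0, new interval: [0.425000, 0.592500]

After 2 iteration(s), the approximation is c_2 = 0.592500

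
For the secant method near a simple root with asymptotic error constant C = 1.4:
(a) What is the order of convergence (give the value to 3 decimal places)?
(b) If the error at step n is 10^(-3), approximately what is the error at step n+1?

(a) Secant method has superlinear convergence with order φ = (1+√5)/2 ≈ 1.618.
    This means |e_{n+1}| ≈ C|e_n|^1.618.

(b) With |e_n| = 10^(-3) and C = 1.4:
    |e_{n+1}| ≈ 1.4 × (10^(-3))^1.618 = 1.4 × 10^(-4.85)

(a) ≈ 1.618 (golden ratio); (b) |e_{n+1}| ≈ 1.959e-05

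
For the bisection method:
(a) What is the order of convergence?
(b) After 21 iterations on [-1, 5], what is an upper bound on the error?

(a) Bisection has linear (order 1) convergence; the error is halved each step.

(b) Error bound = (b-a)/2^n = (5 - (-1))/2^{21}
    = 6/2^{21}

(a) 1 (linear); (b) error ≤ 2.86e-06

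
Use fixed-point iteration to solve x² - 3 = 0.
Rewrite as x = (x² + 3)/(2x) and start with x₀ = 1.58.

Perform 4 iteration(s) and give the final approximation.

Equation: x² - 3 = 0
Fixed-point form: x = (x² + 3)/(2x)
x₀ = 1.58

x_1 = g(1.580000) = 1.739367
x_2 = g(1.739367) = 1.732066
x_3 = g(1.732066) = 1.732051
x_4 = g(1.732051) = 1.732051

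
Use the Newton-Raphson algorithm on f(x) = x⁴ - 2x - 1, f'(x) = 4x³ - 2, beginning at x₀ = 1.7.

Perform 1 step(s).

f(x) = x⁴ - 2x - 1
f'(x) = 4x³ - 2
x₀ = 1.7

Newton-Raphson formula: x_{n+1} = x_n - f(x_n)/f'(x_n)

Iteration 1:
  f(1.700000) = 3.952100
  f'(1.700000) = 17.652000
  x_1 = 1.700000 - 3.952100/17.652000 = 1.476110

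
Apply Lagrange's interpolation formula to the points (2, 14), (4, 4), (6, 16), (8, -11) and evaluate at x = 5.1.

Lagrange interpolation formula:
P(x) = Σ yᵢ × Lᵢ(x)
where Lᵢ(x) = Π_{j≠i} (x - xⱼ)/(xᵢ - xⱼ)

L_0(5.1) = (5.1 - 4)/(2 - 4) × (5.1 - 6)/(2 - 6) × (5.1 - 8)/(2 - 8) = -0.059813
L_1(5.1) = (5.1 - 2)/(4 - 2) × (5.1 - 6)/(4 - 6) × (5.1 - 8)/(4 - 8) = 0.505688
L_2(5.1) = (5.1 - 2)/(6 - 2) × (5.1 - 4)/(6 - 4) × (5.1 - 8)/(6 - 8) = 0.618062
L_3(5.1) = (5.1 - 2)/(8 - 2) × (5.1 - 4)/(8 - 4) × (5.1 - 6)/(8 - 6) = -0.063938

P(5.1) = 14×L_0(5.1) + 4×L_1(5.1) + 16×L_2(5.1) + (-11)×L_3(5.1)
P(5.1) = 11.777687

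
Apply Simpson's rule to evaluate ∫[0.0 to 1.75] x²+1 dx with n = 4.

f(x) = x²+1
a = 0.0, b = 1.75, n = 4
h = (b - a)/n = 0.437500

Simpson's rule: (h/3)[f(x₀) + 4f(x₁) + 2f(x₂) + ... + f(xₙ)]

x_0 = 0.0000, f(x_0) = 1.000000, coefficient = 1
x_1 = 0.4375, f(x_1) = 1.191406, coefficient = 4
x_2 = 0.8750, f(x_2) = 1.765625, coefficient = 2
x_3 = 1.3125, f(x_3) = 2.722656, coefficient = 4
x_4 = 1.7500, f(x_4) = 4.062500, coefficient = 1

I ≈ (0.437500/3) × 24.250000 = 3.536458
Exact value: 3.536458
Error: 0.000000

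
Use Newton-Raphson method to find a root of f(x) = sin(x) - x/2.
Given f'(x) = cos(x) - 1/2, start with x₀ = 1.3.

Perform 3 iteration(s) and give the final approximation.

f(x) = sin(x) - x/2
f'(x) = cos(x) - 1/2
x₀ = 1.3

Newton-Raphson formula: x_{n+1} = x_n - f(x_n)/f'(x_n)

Iteration 1:
  f(1.300000) = 0.313558
  f'(1.300000) = -0.232501
  x_1 = 1.300000 - 0.313558/(-0.232501) = 2.648631
Iteration 2:
  f(2.648631) = -0.851078
  f'(2.648631) = -1.380935
  x_2 = 2.648631 - (-0.851078)/(-1.380935) = 2.032325
Iteration 3:
  f(2.032325) = -0.120790
  f'(2.032325) = -0.945317
  x_3 = 2.032325 - (-0.120790)/(-0.945317) = 1.904548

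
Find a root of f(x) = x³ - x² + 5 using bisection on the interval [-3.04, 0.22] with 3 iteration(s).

f(x) = x³ - x² + 5
Initial interval: [-3.04, 0.22]

Iteration 1:
  c_1 = (-3.040000 + 0.220000)/2 = -1.410000
  f(c_1) = f(-1.410000) = 0.208679
  f(a) × f(c) < 0, new interval: [-3.040000, -1.410000]
Iteration 2:
  c_2 = (-3.040000 + (-1.410000))/2 = -2.225000
  f(c_2) = f(-2.225000) = -10.965766
  f(a) × f(c) ≥ 0, new interval: [-2.225000, -1.410000]
Iteration 3:
  c_3 = (-2.225000 + (-1.410000))/2 = -1.817500
  f(c_3) = f(-1.817500) = -4.307065
  f(a) × f(c) ≥ 0, new interval: [-1.817500, -1.410000]

After 3 iteration(s), the approximation is c_3 = -1.817500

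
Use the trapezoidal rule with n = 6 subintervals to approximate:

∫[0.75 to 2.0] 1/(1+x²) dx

f(x) = 1/(1+x²)
a = 0.75, b = 2.0, n = 6
h = (b - a)/n = 0.208333

Trapezoidal rule: (h/2)[f(x₀) + 2f(x₁) + 2f(x₂) + ... + f(xₙ)]

x_0 = 0.7500, f(x_0) = 0.640000, coefficient = 1
x_1 = 0.9583, f(x_1) = 0.521267, coefficient = 2
x_2 = 1.1667, f(x_2) = 0.423529, coefficient = 2
x_3 = 1.3750, f(x_3) = 0.345946, coefficient = 2
x_4 = 1.5833, f(x_4) = 0.285149, coefficient = 2
x_5 = 1.7917, f(x_5) = 0.237526, coefficient = 2
x_6 = 2.0000, f(x_6) = 0.200000, coefficient = 1

I ≈ (0.208333/2) × 4.466833 = 0.465295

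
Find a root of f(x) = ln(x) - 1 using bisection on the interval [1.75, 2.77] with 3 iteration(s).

f(x) = ln(x) - 1
Initial interval: [1.75, 2.77]

Iteration 1:
  c_1 = (1.750000 + 2.770000)/2 = 2.260000
  f(c_1) = f(2.260000) = -0.184635
  f(a) × f(c) ≥ 0, new interval: [2.260000, 2.770000]
Iteration 2:
  c_2 = (2.260000 + 2.770000)/2 = 2.515000
  f(c_2) = f(2.515000) = -0.077727
  f(a) × f(c) ≥ 0, new interval: [2.515000, 2.770000]
Iteration 3:
  c_3 = (2.515000 + 2.770000)/2 = 2.642500
  f(c_3) = f(2.642500) = -0.028275
  f(a) × f(c) ≥ 0, new interval: [2.642500, 2.770000]

After 3 iteration(s), the approximation is c_3 = 2.642500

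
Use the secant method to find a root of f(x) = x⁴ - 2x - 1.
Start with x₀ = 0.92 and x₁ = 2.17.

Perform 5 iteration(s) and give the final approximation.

f(x) = x⁴ - 2x - 1
x₀ = 0.92, x₁ = 2.17

Secant formula: x_{n+1} = x_n - f(x_n)(x_n - x_{n-1})/(f(x_n) - f(x_{n-1}))

Iteration 1:
  f(0.920000) = -2.123607
  f(2.170000) = 16.833739
  x_2 = 2.170000 - 16.833739×(2.170000 - 0.920000)/(16.833739 - (-2.123607))
       = 1.060025
Iteration 2:
  f(2.170000) = 16.833739
  f(1.060025) = -1.857453
  x_3 = 1.060025 - (-1.857453)×(1.060025 - 2.170000)/(-1.857453 - 16.833739)
       = 1.170330
Iteration 3:
  f(1.060025) = -1.857453
  f(1.170330) = -1.464658
  x_4 = 1.170330 - (-1.464658)×(1.170330 - 1.060025)/(-1.464658 - (-1.857453))
       = 1.581635
Iteration 4:
  f(1.170330) = -1.464658
  f(1.581635) = 2.094577
  x_5 = 1.581635 - 2.094577×(1.581635 - 1.170330)/(2.094577 - (-1.464658))
       = 1.339586
Iteration 5:
  f(1.581635) = 2.094577
  f(1.339586) = -0.458977
  x_6 = 1.339586 - (-0.458977)×(1.339586 - 1.581635)/(-0.458977 - 2.094577)
       = 1.383092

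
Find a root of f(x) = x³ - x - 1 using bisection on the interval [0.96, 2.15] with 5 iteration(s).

f(x) = x³ - x - 1
Initial interval: [0.96, 2.15]

Iteration 1:
  c_1 = (0.960000 + 2.150000)/2 = 1.555000
  f(c_1) = f(1.555000) = 1.205029
  f(a) × f(c) < 0, new interval: [0.960000, 1.555000]
Iteration 2:
  c_2 = (0.960000 + 1.555000)/2 = 1.257500
  f(c_2) = f(1.257500) = -0.269007
  f(a) × f(c) ≥ 0, new interval: [1.257500, 1.555000]
Iteration 3:
  c_3 = (1.257500 + 1.555000)/2 = 1.406250
  f(c_3) = f(1.406250) = 0.374664
  f(a) × f(c) < 0, new interval: [1.257500, 1.406250]
Iteration 4:
  c_4 = (1.257500 + 1.406250)/2 = 1.331875
  f(c_4) = f(1.331875) = 0.030726
  f(a) × f(c) < 0, new interval: [1.257500, 1.331875]
Iteration 5:
  c_5 = (1.257500 + 1.331875)/2 = 1.294687
  f(c_5) = f(1.294687) = -0.124512
  f(a) × f(c) ≥ 0, new interval: [1.294687, 1.331875]

After 5 iteration(s), the approximation is c_5 = 1.294687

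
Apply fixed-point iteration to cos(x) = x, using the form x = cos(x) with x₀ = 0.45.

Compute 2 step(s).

Equation: cos(x) = x
Fixed-point form: x = cos(x)
x₀ = 0.45

x_1 = g(0.450000) = 0.900447
x_2 = g(0.900447) = 0.621260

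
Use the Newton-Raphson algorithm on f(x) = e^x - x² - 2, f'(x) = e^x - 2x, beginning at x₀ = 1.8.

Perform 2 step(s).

f(x) = e^x - x² - 2
f'(x) = e^x - 2x
x₀ = 1.8

Newton-Raphson formula: x_{n+1} = x_n - f(x_n)/f'(x_n)

Iteration 1:
  f(1.800000) = 0.809647
  f'(1.800000) = 2.449647
  x_1 = 1.800000 - 0.809647/2.449647 = 1.469484
Iteration 2:
  f(1.469484) = 0.187608
  f'(1.469484) = 1.408024
  x_2 = 1.469484 - 0.187608/1.408024 = 1.336242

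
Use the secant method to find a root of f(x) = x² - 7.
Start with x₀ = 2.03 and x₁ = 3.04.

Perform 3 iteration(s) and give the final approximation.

f(x) = x² - 7
x₀ = 2.03, x₁ = 3.04

Secant formula: x_{n+1} = x_n - f(x_n)(x_n - x_{n-1})/(f(x_n) - f(x_{n-1}))

Iteration 1:
  f(2.030000) = -2.879100
  f(3.040000) = 2.241600
  x_2 = 3.040000 - 2.241600×(3.040000 - 2.030000)/(2.241600 - (-2.879100))
       = 2.597870
Iteration 2:
  f(3.040000) = 2.241600
  f(2.597870) = -0.251072
  x_3 = 2.597870 - (-0.251072)×(2.597870 - 3.040000)/(-0.251072 - 2.241600)
       = 2.642403
Iteration 3:
  f(2.597870) = -0.251072
  f(2.642403) = -0.017706
  x_4 = 2.642403 - (-0.017706)×(2.642403 - 2.597870)/(-0.017706 - (-0.251072))
       = 2.645782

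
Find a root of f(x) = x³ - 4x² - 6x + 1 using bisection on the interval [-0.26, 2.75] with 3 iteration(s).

f(x) = x³ - 4x² - 6x + 1
Initial interval: [-0.26, 2.75]

Iteration 1:
  c_1 = (-0.260000 + 2.750000)/2 = 1.245000
  f(c_1) = f(1.245000) = -10.740319
  f(a) × f(c) < 0, new interval: [-0.260000, 1.245000]
Iteration 2:
  c_2 = (-0.260000 + 1.245000)/2 = 0.492500
  f(c_2) = f(0.492500) = -2.805766
  f(a) × f(c) < 0, new interval: [-0.260000, 0.492500]
Iteration 3:
  c_3 = (-0.260000 + 0.492500)/2 = 0.116250
  f(c_3) = f(0.116250) = 0.250015
  f(a) × f(c) ≥ 0, new interval: [0.116250, 0.492500]

After 3 iteration(s), the approximation is c_3 = 0.116250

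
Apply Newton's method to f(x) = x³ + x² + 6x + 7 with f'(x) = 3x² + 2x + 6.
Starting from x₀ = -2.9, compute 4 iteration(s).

f(x) = x³ + x² + 6x + 7
f'(x) = 3x² + 2x + 6
x₀ = -2.9

Newton-Raphson formula: x_{n+1} = x_n - f(x_n)/f'(x_n)

Iteration 1:
  f(-2.900000) = -26.379000
  f'(-2.900000) = 25.430000
  x_1 = -2.900000 - (-26.379000)/25.430000 = -1.862682
Iteration 2:
  f(-1.862682) = -7.169238
  f'(-1.862682) = 12.683388
  x_2 = -1.862682 - (-7.169238)/12.683388 = -1.297436
Iteration 3:
  f(-1.297436) = -1.285298
  f'(-1.297436) = 8.455146
  x_3 = -1.297436 - (-1.285298)/8.455146 = -1.145422
Iteration 4:
  f(-1.145422) = -0.063323
  f'(-1.145422) = 7.645130
  x_4 = -1.145422 - (-0.063323)/7.645130 = -1.137139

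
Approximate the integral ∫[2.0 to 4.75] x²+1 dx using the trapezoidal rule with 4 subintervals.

f(x) = x²+1
a = 2.0, b = 4.75, n = 4
h = (b - a)/n = 0.687500

Trapezoidal rule: (h/2)[f(x₀) + 2f(x₁) + 2f(x₂) + ... + f(xₙ)]

x_0 = 2.0000, f(x_0) = 5.000000, coefficient = 1
x_1 = 2.6875, f(x_1) = 8.222656, coefficient = 2
x_2 = 3.3750, f(x_2) = 12.390625, coefficient = 2
x_3 = 4.0625, f(x_3) = 17.503906, coefficient = 2
x_4 = 4.7500, f(x_4) = 23.562500, coefficient = 1

I ≈ (0.687500/2) × 104.796875 = 36.023926
Exact value: 35.807292
Error: 0.216634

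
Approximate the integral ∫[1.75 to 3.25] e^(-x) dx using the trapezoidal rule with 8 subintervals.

f(x) = e^(-x)
a = 1.75, b = 3.25, n = 8
h = (b - a)/n = 0.187500

Trapezoidal rule: (h/2)[f(x₀) + 2f(x₁) + 2f(x₂) + ... + f(xₙ)]

x_0 = 1.7500, f(x_0) = 0.173774, coefficient = 1
x_1 = 1.9375, f(x_1) = 0.144064, coefficient = 2
x_2 = 2.1250, f(x_2) = 0.119433, coefficient = 2
x_3 = 2.3125, f(x_3) = 0.099013, coefficient = 2
x_4 = 2.5000, f(x_4) = 0.082085, coefficient = 2
x_5 = 2.6875, f(x_5) = 0.068051, coefficient = 2
x_6 = 2.8750, f(x_6) = 0.056416, coefficient = 2
x_7 = 3.0625, f(x_7) = 0.046771, coefficient = 2
x_8 = 3.2500, f(x_8) = 0.038774, coefficient = 1

I ≈ (0.187500/2) × 1.444213 = 0.135395
Exact value: 0.135000
Error: 0.000395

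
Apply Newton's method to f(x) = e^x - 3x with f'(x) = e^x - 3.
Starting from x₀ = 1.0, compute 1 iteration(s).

f(x) = e^x - 3x
f'(x) = e^x - 3
x₀ = 1.0

Newton-Raphson formula: x_{n+1} = x_n - f(x_n)/f'(x_n)

Iteration 1:
  f(1.000000) = -0.281718
  f'(1.000000) = -0.281718
  x_1 = 1.000000 - (-0.281718)/(-0.281718) = 0.000000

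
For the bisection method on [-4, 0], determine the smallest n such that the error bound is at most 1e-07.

We need (b-a)/2^n ≤ 1e-07
(0 - (-4))/2^n ≤ 1e-07
4/2^n ≤ 1e-07
2^n ≥ 40000000
n ≥ log₂(40000000) = 25.25
n ≥ 26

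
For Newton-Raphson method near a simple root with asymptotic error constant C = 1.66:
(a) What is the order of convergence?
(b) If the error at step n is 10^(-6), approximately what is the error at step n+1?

(a) Newton-Raphson has quadratic (order 2) convergence near simple roots.
    This means |e_{n+1}| ≈ C|e_n|².

(b) With |e_n| = 10^(-6) and C = 1.66:
    |e_{n+1}| ≈ 1.66 × (10^(-6))² = 1.66 × 10^(-12)

(a) 2 (quadratic); (b) |e_{n+1}| ≈ 1.660e-12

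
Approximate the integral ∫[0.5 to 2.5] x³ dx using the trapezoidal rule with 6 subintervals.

f(x) = x³
a = 0.5, b = 2.5, n = 6
h = (b - a)/n = 0.333333

Trapezoidal rule: (h/2)[f(x₀) + 2f(x₁) + 2f(x₂) + ... + f(xₙ)]

x_0 = 0.5000, f(x_0) = 0.125000, coefficient = 1
x_1 = 0.8333, f(x_1) = 0.578704, coefficient = 2
x_2 = 1.1667, f(x_2) = 1.587963, coefficient = 2
x_3 = 1.5000, f(x_3) = 3.375000, coefficient = 2
x_4 = 1.8333, f(x_4) = 6.162037, coefficient = 2
x_5 = 2.1667, f(x_5) = 10.171296, coefficient = 2
x_6 = 2.5000, f(x_6) = 15.625000, coefficient = 1

I ≈ (0.333333/2) × 59.500000 = 9.916667
Exact value: 9.750000
Error: 0.166667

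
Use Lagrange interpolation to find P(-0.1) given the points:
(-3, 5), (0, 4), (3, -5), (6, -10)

Lagrange interpolation formula:
P(x) = Σ yᵢ × Lᵢ(x)
where Lᵢ(x) = Π_{j≠i} (x - xⱼ)/(xᵢ - xⱼ)

L_0(-0.1) = (-0.1 - 0)/(-3 - 0) × (-0.1 - 3)/(-3 - 3) × (-0.1 - 6)/(-3 - 6) = 0.011673
L_1(-0.1) = (-0.1 - (-3))/(0 - (-3)) × (-0.1 - 3)/(0 - 3) × (-0.1 - 6)/(0 - 6) = 1.015537
L_2(-0.1) = (-0.1 - (-3))/(3 - (-3)) × (-0.1 - 0)/(3 - 0) × (-0.1 - 6)/(3 - 6) = -0.032759
L_3(-0.1) = (-0.1 - (-3))/(6 - (-3)) × (-0.1 - 0)/(6 - 0) × (-0.1 - 3)/(6 - 3) = 0.005549

P(-0.1) = 5×L_0(-0.1) + 4×L_1(-0.1) + (-5)×L_2(-0.1) + (-10)×L_3(-0.1)
P(-0.1) = 4.228815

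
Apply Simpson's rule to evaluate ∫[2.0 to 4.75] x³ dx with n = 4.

f(x) = x³
a = 2.0, b = 4.75, n = 4
h = (b - a)/n = 0.687500

Simpson's rule: (h/3)[f(x₀) + 4f(x₁) + 2f(x₂) + ... + f(xₙ)]

x_0 = 2.0000, f(x_0) = 8.000000, coefficient = 1
x_1 = 2.6875, f(x_1) = 19.410889, coefficient = 4
x_2 = 3.3750, f(x_2) = 38.443359, coefficient = 2
x_3 = 4.0625, f(x_3) = 67.047119, coefficient = 4
x_4 = 4.7500, f(x_4) = 107.171875, coefficient = 1

I ≈ (0.687500/3) × 537.890625 = 123.266602
Exact value: 123.266602
Error: 0.000000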